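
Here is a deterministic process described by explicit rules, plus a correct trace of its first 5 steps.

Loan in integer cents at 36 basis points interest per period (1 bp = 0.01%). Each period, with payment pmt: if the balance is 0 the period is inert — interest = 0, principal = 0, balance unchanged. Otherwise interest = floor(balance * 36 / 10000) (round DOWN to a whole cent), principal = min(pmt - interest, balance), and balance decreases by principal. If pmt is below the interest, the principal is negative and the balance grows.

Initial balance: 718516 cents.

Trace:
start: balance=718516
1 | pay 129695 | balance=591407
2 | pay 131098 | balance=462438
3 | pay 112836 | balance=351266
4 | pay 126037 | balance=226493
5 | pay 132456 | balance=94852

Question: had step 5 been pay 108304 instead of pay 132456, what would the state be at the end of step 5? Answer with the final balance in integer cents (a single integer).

(re-executing from step 5 with the substitution; state before step 5: balance=226493)
5 | pay 108304 | balance=119004

119004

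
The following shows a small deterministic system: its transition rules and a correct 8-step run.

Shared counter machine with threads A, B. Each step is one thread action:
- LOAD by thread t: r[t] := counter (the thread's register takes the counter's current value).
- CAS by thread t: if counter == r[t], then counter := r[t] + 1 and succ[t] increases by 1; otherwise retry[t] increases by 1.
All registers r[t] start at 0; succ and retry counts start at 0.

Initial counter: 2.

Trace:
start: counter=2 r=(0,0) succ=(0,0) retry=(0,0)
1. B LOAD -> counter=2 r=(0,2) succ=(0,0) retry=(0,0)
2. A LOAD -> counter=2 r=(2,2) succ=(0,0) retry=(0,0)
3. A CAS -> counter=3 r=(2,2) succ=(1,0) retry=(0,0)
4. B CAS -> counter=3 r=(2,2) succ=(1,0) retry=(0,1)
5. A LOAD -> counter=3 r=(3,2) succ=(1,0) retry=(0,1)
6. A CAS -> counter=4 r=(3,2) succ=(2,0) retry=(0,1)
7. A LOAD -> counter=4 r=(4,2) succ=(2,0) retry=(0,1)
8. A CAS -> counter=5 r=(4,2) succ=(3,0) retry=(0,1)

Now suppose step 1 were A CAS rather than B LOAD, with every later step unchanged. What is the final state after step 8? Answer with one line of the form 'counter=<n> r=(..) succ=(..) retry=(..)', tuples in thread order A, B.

counter=5 r=(4,0) succ=(3,0) retry=(1,1)

(re-executing from step 1 with the substitution; state before step 1: counter=2 r=(0,0) succ=(0,0) retry=(0,0))
1. A CAS -> counter=2 r=(0,0) succ=(0,0) retry=(1,0)
2. A LOAD -> counter=2 r=(2,0) succ=(0,0) retry=(1,0)
3. A CAS -> counter=3 r=(2,0) succ=(1,0) retry=(1,0)
4. B CAS -> counter=3 r=(2,0) succ=(1,0) retry=(1,1)
5. A LOAD -> counter=3 r=(3,0) succ=(1,0) retry=(1,1)
6. A CAS -> counter=4 r=(3,0) succ=(2,0) retry=(1,1)
7. A LOAD -> counter=4 r=(4,0) succ=(2,0) retry=(1,1)
8. A CAS -> counter=5 r=(4,0) succ=(3,0) retry=(1,1)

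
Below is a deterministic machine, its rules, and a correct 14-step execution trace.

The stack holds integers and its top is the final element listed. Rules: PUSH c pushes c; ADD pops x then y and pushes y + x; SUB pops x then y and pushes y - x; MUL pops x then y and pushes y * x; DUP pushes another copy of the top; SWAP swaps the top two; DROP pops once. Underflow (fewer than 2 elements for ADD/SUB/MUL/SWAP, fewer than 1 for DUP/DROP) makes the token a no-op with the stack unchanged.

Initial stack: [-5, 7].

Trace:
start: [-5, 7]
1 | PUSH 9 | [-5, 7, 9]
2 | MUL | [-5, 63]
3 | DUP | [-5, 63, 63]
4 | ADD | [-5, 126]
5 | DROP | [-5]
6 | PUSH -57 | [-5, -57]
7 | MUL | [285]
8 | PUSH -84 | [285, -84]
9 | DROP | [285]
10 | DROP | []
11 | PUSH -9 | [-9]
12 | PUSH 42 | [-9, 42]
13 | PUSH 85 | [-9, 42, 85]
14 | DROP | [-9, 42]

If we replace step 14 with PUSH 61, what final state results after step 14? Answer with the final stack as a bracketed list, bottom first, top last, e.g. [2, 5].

(re-executing from step 14 with the substitution; state before step 14: [-9, 42, 85])
14 | PUSH 61 | [-9, 42, 85, 61]

[-9, 42, 85, 61]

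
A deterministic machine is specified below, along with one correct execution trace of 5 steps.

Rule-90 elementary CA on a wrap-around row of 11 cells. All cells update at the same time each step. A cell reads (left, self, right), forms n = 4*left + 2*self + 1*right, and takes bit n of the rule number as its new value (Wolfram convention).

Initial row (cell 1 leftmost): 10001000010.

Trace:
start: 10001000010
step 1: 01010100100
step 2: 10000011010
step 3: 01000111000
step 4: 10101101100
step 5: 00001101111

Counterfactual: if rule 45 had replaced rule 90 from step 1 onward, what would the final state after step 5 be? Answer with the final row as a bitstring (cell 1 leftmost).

(re-executing steps 1..5 under rule 45; state before step 1: 10001000010)
step 1: 10101011011
step 2: 01111110110
step 3: 01000001100
step 4: 01011101001
step 5: 11110011001

11110011001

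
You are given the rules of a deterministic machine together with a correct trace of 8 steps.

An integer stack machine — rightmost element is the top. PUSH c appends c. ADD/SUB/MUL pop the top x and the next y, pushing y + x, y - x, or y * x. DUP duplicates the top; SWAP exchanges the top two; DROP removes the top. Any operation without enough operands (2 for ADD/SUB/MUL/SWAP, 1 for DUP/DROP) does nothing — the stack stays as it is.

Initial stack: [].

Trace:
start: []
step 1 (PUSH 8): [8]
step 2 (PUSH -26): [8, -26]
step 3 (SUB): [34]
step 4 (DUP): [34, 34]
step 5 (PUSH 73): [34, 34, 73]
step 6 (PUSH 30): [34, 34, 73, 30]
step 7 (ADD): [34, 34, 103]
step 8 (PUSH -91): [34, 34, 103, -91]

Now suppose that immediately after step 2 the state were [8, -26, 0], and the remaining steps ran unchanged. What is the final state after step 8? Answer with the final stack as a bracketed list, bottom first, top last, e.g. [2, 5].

state after step 2 := [8, -26, 0]
step 3 (SUB): [8, -26]
step 4 (DUP): [8, -26, -26]
step 5 (PUSH 73): [8, -26, -26, 73]
step 6 (PUSH 30): [8, -26, -26, 73, 30]
step 7 (ADD): [8, -26, -26, 103]
step 8 (PUSH -91): [8, -26, -26, 103, -91]

[8, -26, -26, 103, -91]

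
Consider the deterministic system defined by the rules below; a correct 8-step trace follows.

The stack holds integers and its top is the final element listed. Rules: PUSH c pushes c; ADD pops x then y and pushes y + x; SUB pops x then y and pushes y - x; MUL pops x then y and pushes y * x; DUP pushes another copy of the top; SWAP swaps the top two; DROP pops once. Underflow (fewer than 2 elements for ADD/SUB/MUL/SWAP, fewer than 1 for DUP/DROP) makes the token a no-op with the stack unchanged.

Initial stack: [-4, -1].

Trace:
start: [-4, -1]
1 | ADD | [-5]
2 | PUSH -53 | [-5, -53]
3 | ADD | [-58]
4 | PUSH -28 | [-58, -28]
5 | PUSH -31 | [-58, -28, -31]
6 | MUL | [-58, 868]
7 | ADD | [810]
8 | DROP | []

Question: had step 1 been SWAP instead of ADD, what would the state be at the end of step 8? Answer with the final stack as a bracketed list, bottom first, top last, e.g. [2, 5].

[-1]

(re-executing from step 1 with the substitution; state before step 1: [-4, -1])
1 | SWAP | [-1, -4]
2 | PUSH -53 | [-1, -4, -53]
3 | ADD | [-1, -57]
4 | PUSH -28 | [-1, -57, -28]
5 | PUSH -31 | [-1, -57, -28, -31]
6 | MUL | [-1, -57, 868]
7 | ADD | [-1, 811]
8 | DROP | [-1]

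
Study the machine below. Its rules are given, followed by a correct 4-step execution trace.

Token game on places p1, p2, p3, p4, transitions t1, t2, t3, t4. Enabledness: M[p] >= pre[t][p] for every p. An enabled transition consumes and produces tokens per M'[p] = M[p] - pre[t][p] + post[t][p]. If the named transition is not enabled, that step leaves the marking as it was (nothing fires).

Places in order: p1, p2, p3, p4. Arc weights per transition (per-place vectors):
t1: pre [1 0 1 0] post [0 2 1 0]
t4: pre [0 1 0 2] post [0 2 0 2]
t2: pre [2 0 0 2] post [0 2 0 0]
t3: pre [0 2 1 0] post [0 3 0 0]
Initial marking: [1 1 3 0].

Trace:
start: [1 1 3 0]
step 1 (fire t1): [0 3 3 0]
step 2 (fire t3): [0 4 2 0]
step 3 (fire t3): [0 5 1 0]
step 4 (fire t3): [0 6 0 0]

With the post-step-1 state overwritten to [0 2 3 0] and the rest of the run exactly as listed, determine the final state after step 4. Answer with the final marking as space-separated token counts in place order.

state after step 1 := [0 2 3 0]
step 2 (fire t3): [0 3 2 0]
step 3 (fire t3): [0 4 1 0]
step 4 (fire t3): [0 5 0 0]

0 5 0 0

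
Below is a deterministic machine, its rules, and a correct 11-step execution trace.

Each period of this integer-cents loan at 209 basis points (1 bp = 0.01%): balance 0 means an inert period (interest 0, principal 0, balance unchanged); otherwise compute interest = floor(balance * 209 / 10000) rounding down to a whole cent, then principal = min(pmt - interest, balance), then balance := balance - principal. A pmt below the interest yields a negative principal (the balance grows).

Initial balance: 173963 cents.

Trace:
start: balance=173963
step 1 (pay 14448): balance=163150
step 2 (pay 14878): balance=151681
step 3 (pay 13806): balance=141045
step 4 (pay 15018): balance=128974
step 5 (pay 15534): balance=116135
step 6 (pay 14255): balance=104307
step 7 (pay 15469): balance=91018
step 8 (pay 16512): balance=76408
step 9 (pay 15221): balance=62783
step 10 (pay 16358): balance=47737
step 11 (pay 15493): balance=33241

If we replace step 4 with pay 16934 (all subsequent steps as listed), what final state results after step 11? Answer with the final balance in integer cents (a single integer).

31026

(re-executing from step 4 with the substitution; state before step 4: balance=141045)
step 4 (pay 16934): balance=127058
step 5 (pay 15534): balance=114179
step 6 (pay 14255): balance=102310
step 7 (pay 15469): balance=88979
step 8 (pay 16512): balance=74326
step 9 (pay 15221): balance=60658
step 10 (pay 16358): balance=45567
step 11 (pay 15493): balance=31026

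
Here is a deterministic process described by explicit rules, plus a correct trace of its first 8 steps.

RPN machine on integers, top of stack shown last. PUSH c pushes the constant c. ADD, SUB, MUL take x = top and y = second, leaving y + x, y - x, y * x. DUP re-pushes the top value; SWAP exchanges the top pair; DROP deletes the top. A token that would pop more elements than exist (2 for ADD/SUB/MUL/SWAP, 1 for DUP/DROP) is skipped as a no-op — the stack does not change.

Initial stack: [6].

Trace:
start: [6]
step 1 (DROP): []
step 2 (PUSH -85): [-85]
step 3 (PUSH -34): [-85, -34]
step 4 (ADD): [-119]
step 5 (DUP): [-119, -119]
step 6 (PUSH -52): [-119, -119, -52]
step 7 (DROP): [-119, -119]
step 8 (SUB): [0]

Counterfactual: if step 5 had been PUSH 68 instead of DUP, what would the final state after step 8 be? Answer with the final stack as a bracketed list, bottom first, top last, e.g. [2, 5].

(re-executing from step 5 with the substitution; state before step 5: [-119])
step 5 (PUSH 68): [-119, 68]
step 6 (PUSH -52): [-119, 68, -52]
step 7 (DROP): [-119, 68]
step 8 (SUB): [-187]

[-187]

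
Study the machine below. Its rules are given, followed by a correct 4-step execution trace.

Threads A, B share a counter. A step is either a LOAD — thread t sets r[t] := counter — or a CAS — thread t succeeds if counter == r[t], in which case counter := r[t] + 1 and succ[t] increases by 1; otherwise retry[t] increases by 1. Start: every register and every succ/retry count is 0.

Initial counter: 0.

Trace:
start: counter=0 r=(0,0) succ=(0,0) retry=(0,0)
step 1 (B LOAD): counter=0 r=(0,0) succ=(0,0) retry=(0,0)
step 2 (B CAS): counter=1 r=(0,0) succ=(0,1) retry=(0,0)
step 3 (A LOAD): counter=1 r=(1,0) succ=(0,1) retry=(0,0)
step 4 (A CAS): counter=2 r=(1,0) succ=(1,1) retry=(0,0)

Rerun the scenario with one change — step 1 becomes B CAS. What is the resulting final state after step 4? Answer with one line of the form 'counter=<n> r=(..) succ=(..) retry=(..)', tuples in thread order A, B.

counter=2 r=(1,0) succ=(1,1) retry=(0,1)

(re-executing from step 1 with the substitution; state before step 1: counter=0 r=(0,0) succ=(0,0) retry=(0,0))
step 1 (B CAS): counter=1 r=(0,0) succ=(0,1) retry=(0,0)
step 2 (B CAS): counter=1 r=(0,0) succ=(0,1) retry=(0,1)
step 3 (A LOAD): counter=1 r=(1,0) succ=(0,1) retry=(0,1)
step 4 (A CAS): counter=2 r=(1,0) succ=(1,1) retry=(0,1)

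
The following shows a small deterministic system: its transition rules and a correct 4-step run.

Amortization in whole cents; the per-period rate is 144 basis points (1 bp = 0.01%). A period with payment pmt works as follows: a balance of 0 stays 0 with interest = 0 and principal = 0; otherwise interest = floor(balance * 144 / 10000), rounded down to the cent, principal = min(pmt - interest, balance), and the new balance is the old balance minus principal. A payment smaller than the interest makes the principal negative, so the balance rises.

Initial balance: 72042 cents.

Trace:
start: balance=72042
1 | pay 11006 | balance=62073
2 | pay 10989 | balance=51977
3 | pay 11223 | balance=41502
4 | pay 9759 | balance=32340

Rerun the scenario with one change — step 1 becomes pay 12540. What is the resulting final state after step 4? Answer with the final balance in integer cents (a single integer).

(re-executing from step 1 with the substitution; state before step 1: balance=72042)
1 | pay 12540 | balance=60539
2 | pay 10989 | balance=50421
3 | pay 11223 | balance=39924
4 | pay 9759 | balance=30739

30739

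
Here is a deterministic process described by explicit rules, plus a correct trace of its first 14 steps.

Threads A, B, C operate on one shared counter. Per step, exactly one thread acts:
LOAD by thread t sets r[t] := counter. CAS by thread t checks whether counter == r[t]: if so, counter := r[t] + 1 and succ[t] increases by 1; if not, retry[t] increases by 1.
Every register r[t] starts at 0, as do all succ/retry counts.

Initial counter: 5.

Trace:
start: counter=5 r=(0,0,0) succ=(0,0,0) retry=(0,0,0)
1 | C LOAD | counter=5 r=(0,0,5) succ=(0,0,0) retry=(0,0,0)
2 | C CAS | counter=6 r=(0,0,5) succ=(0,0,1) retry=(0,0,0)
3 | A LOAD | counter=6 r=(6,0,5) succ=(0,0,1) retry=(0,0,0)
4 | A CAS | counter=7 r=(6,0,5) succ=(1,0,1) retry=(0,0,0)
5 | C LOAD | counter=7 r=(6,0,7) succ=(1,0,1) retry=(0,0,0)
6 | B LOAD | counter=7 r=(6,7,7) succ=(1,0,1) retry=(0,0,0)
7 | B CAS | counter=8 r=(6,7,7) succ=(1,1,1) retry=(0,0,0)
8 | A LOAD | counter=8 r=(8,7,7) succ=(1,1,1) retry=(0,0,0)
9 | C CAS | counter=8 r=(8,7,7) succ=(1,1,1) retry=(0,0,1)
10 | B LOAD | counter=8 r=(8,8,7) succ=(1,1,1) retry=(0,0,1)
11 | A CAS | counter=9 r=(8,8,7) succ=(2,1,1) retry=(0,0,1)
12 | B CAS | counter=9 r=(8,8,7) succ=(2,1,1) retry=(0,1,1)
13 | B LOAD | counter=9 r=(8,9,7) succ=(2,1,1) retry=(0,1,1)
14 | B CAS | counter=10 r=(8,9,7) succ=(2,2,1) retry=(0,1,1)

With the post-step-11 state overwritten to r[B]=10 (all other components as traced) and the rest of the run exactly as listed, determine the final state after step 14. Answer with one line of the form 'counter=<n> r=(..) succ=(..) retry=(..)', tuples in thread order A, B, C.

counter=10 r=(8,9,7) succ=(2,2,1) retry=(0,1,1)

state after step 11 := counter=9 r=(8,10,7) succ=(2,1,1) retry=(0,0,1)
12 | B CAS | counter=9 r=(8,10,7) succ=(2,1,1) retry=(0,1,1)
13 | B LOAD | counter=9 r=(8,9,7) succ=(2,1,1) retry=(0,1,1)
14 | B CAS | counter=10 r=(8,9,7) succ=(2,2,1) retry=(0,1,1)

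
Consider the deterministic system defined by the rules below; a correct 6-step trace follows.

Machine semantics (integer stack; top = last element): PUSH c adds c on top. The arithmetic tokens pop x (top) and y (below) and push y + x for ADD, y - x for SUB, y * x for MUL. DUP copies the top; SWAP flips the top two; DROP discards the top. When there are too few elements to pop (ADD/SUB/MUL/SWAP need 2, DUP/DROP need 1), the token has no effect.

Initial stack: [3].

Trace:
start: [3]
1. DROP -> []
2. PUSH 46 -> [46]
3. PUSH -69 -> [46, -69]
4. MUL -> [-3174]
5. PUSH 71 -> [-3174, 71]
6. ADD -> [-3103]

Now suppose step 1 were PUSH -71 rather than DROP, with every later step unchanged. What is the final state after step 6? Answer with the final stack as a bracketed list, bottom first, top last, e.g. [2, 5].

(re-executing from step 1 with the substitution; state before step 1: [3])
1. PUSH -71 -> [3, -71]
2. PUSH 46 -> [3, -71, 46]
3. PUSH -69 -> [3, -71, 46, -69]
4. MUL -> [3, -71, -3174]
5. PUSH 71 -> [3, -71, -3174, 71]
6. ADD -> [3, -71, -3103]

[3, -71, -3103]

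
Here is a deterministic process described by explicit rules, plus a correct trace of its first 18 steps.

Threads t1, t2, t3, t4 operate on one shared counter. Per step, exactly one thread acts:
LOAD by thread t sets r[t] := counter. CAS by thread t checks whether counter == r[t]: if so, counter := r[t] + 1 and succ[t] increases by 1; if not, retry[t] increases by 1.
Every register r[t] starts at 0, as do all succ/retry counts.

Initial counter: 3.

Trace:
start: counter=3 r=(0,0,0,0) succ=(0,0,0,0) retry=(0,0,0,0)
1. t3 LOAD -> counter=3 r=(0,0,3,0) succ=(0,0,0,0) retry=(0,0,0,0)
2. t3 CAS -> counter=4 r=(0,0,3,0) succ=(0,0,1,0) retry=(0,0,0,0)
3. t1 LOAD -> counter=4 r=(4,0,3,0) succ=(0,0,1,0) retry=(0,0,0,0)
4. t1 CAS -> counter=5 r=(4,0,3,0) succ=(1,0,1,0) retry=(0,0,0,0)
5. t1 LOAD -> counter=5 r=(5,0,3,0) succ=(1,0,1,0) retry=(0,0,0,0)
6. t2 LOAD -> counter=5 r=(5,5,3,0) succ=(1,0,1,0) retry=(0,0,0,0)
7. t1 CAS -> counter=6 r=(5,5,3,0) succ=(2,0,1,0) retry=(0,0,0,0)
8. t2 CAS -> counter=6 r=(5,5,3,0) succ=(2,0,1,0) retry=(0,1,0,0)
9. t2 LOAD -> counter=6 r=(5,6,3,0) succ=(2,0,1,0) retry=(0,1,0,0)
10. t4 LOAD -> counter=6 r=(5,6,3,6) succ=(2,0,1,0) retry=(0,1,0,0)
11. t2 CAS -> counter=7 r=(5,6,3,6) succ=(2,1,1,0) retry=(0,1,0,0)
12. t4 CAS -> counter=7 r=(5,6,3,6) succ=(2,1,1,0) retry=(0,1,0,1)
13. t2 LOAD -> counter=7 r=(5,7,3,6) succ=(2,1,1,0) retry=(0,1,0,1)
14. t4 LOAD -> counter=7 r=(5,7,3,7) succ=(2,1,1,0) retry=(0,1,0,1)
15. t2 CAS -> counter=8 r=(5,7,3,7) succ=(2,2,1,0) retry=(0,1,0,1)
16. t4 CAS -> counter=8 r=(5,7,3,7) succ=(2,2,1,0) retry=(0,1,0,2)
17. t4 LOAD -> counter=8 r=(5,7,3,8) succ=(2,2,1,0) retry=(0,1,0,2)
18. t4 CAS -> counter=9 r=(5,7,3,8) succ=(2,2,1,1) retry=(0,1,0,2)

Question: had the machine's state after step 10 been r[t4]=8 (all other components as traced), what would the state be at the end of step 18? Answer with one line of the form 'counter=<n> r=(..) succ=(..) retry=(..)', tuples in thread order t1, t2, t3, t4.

state after step 10 := counter=6 r=(5,6,3,8) succ=(2,0,1,0) retry=(0,1,0,0)
11. t2 CAS -> counter=7 r=(5,6,3,8) succ=(2,1,1,0) retry=(0,1,0,0)
12. t4 CAS -> counter=7 r=(5,6,3,8) succ=(2,1,1,0) retry=(0,1,0,1)
13. t2 LOAD -> counter=7 r=(5,7,3,8) succ=(2,1,1,0) retry=(0,1,0,1)
14. t4 LOAD -> counter=7 r=(5,7,3,7) succ=(2,1,1,0) retry=(0,1,0,1)
15. t2 CAS -> counter=8 r=(5,7,3,7) succ=(2,2,1,0) retry=(0,1,0,1)
16. t4 CAS -> counter=8 r=(5,7,3,7) succ=(2,2,1,0) retry=(0,1,0,2)
17. t4 LOAD -> counter=8 r=(5,7,3,8) succ=(2,2,1,0) retry=(0,1,0,2)
18. t4 CAS -> counter=9 r=(5,7,3,8) succ=(2,2,1,1) retry=(0,1,0,2)

counter=9 r=(5,7,3,8) succ=(2,2,1,1) retry=(0,1,0,2)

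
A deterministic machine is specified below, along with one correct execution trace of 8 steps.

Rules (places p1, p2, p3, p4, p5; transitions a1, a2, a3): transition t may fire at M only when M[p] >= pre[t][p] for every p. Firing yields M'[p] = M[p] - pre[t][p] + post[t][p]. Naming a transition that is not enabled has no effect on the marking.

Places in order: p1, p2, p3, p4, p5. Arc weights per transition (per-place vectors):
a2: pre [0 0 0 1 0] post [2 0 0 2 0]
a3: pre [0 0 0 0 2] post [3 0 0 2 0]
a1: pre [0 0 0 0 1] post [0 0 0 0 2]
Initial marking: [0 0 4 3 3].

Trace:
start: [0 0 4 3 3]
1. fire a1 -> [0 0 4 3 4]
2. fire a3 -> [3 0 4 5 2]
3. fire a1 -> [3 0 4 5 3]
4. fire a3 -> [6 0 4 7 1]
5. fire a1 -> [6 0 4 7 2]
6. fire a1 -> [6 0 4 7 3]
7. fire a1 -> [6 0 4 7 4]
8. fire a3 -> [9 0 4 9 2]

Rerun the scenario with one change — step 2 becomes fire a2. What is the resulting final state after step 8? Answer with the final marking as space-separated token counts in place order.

8 0 4 8 4

(re-executing from step 2 with the substitution; state before step 2: [0 0 4 3 4])
2. fire a2 -> [2 0 4 4 4]
3. fire a1 -> [2 0 4 4 5]
4. fire a3 -> [5 0 4 6 3]
5. fire a1 -> [5 0 4 6 4]
6. fire a1 -> [5 0 4 6 5]
7. fire a1 -> [5 0 4 6 6]
8. fire a3 -> [8 0 4 8 4]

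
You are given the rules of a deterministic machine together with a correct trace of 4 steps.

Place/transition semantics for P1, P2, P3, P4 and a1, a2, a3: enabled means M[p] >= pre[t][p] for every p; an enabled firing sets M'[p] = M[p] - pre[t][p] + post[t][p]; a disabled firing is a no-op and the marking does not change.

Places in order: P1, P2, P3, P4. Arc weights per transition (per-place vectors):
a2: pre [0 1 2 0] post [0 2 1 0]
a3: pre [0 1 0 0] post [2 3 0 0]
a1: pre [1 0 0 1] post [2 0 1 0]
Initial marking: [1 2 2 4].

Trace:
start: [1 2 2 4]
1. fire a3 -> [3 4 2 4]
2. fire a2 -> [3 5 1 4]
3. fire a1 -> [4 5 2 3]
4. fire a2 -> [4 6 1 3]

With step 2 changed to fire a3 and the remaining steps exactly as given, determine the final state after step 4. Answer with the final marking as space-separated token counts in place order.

6 7 2 3

(re-executing from step 2 with the substitution; state before step 2: [3 4 2 4])
2. fire a3 -> [5 6 2 4]
3. fire a1 -> [6 6 3 3]
4. fire a2 -> [6 7 2 3]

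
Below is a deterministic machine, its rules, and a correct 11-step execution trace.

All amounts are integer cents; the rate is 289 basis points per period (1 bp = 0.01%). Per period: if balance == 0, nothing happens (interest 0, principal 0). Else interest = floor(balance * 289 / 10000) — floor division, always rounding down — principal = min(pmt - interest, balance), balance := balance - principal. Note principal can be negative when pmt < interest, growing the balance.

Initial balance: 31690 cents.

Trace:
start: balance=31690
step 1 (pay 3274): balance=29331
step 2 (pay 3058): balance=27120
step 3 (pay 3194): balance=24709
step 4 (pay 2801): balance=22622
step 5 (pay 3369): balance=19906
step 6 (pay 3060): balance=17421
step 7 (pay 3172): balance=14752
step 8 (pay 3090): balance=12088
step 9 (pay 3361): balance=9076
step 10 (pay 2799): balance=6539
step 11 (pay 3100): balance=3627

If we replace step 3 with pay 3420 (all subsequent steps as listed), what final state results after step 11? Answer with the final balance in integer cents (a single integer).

3344

(re-executing from step 3 with the substitution; state before step 3: balance=27120)
step 3 (pay 3420): balance=24483
step 4 (pay 2801): balance=22389
step 5 (pay 3369): balance=19667
step 6 (pay 3060): balance=17175
step 7 (pay 3172): balance=14499
step 8 (pay 3090): balance=11828
step 9 (pay 3361): balance=8808
step 10 (pay 2799): balance=6263
step 11 (pay 3100): balance=3344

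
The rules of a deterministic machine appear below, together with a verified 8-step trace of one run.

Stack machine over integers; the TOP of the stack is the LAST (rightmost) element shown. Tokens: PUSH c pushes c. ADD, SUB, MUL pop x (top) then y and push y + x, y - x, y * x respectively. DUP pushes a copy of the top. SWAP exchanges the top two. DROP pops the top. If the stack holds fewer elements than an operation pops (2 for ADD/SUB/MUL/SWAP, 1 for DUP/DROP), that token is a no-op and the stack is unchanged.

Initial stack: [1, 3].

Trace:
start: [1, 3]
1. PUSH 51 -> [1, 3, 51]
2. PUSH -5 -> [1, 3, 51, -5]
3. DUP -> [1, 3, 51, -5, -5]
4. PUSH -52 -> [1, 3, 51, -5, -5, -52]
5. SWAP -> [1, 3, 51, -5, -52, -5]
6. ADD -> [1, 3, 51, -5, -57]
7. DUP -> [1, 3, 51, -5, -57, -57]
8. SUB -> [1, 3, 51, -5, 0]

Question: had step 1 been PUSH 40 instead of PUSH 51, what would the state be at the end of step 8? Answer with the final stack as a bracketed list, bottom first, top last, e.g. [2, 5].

(re-executing from step 1 with the substitution; state before step 1: [1, 3])
1. PUSH 40 -> [1, 3, 40]
2. PUSH -5 -> [1, 3, 40, -5]
3. DUP -> [1, 3, 40, -5, -5]
4. PUSH -52 -> [1, 3, 40, -5, -5, -52]
5. SWAP -> [1, 3, 40, -5, -52, -5]
6. ADD -> [1, 3, 40, -5, -57]
7. DUP -> [1, 3, 40, -5, -57, -57]
8. SUB -> [1, 3, 40, -5, 0]

[1, 3, 40, -5, 0]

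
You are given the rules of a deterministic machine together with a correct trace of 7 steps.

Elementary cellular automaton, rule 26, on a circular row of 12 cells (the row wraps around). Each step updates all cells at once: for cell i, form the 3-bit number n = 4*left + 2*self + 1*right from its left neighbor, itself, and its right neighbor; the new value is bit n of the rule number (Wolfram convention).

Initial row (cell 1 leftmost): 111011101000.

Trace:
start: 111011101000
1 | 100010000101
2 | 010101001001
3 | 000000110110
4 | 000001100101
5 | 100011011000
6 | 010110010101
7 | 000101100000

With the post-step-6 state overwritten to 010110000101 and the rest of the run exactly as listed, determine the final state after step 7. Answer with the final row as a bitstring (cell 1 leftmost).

000101001000

state after step 6 := 010110000101
7 | 000101001000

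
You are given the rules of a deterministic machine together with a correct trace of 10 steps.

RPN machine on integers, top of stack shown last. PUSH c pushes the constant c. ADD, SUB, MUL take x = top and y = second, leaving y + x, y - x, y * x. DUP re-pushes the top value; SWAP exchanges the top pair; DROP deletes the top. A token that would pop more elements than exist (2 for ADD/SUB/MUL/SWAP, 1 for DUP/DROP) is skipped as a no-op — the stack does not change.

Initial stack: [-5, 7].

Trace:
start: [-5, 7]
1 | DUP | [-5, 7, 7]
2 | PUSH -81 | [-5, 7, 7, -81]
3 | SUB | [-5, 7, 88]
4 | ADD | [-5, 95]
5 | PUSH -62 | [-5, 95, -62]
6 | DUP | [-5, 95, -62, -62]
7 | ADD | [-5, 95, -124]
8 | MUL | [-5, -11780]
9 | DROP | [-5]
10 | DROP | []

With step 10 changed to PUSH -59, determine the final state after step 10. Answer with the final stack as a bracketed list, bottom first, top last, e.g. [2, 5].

(re-executing from step 10 with the substitution; state before step 10: [-5])
10 | PUSH -59 | [-5, -59]

[-5, -59]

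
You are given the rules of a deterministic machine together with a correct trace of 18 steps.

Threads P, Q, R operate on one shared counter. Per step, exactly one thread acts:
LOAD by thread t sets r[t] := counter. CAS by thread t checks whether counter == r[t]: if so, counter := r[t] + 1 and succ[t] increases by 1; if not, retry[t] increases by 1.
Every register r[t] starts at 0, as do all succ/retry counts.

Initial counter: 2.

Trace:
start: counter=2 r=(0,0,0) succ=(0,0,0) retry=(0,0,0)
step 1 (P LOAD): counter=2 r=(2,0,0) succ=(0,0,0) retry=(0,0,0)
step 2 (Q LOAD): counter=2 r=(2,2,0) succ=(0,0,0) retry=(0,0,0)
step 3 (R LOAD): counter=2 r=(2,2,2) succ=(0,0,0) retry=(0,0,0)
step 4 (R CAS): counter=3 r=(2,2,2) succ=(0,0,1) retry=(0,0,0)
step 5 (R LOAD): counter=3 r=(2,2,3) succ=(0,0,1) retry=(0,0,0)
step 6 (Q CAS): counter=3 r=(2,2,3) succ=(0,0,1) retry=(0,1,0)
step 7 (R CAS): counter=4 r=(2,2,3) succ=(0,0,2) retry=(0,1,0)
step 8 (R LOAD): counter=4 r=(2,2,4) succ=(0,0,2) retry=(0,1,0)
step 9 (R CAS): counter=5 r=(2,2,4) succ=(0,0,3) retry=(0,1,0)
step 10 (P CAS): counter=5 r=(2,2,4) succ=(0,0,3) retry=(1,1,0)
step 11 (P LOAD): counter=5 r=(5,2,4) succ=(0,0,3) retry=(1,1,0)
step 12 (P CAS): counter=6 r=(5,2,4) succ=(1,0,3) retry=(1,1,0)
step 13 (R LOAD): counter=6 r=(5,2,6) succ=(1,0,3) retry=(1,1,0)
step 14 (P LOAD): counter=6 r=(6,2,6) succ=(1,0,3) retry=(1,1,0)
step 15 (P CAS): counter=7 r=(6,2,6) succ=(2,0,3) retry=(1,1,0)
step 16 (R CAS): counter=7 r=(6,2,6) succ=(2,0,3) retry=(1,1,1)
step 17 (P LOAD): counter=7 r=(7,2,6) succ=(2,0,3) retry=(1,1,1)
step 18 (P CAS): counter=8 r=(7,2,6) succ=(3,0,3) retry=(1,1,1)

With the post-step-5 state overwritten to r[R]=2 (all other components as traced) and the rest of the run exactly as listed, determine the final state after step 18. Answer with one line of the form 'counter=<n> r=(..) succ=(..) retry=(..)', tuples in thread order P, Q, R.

state after step 5 := counter=3 r=(2,2,2) succ=(0,0,1) retry=(0,0,0)
step 6 (Q CAS): counter=3 r=(2,2,2) succ=(0,0,1) retry=(0,1,0)
step 7 (R CAS): counter=3 r=(2,2,2) succ=(0,0,1) retry=(0,1,1)
step 8 (R LOAD): counter=3 r=(2,2,3) succ=(0,0,1) retry=(0,1,1)
step 9 (R CAS): counter=4 r=(2,2,3) succ=(0,0,2) retry=(0,1,1)
step 10 (P CAS): counter=4 r=(2,2,3) succ=(0,0,2) retry=(1,1,1)
step 11 (P LOAD): counter=4 r=(4,2,3) succ=(0,0,2) retry=(1,1,1)
step 12 (P CAS): counter=5 r=(4,2,3) succ=(1,0,2) retry=(1,1,1)
step 13 (R LOAD): counter=5 r=(4,2,5) succ=(1,0,2) retry=(1,1,1)
step 14 (P LOAD): counter=5 r=(5,2,5) succ=(1,0,2) retry=(1,1,1)
step 15 (P CAS): counter=6 r=(5,2,5) succ=(2,0,2) retry=(1,1,1)
step 16 (R CAS): counter=6 r=(5,2,5) succ=(2,0,2) retry=(1,1,2)
step 17 (P LOAD): counter=6 r=(6,2,5) succ=(2,0,2) retry=(1,1,2)
step 18 (P CAS): counter=7 r=(6,2,5) succ=(3,0,2) retry=(1,1,2)

counter=7 r=(6,2,5) succ=(3,0,2) retry=(1,1,2)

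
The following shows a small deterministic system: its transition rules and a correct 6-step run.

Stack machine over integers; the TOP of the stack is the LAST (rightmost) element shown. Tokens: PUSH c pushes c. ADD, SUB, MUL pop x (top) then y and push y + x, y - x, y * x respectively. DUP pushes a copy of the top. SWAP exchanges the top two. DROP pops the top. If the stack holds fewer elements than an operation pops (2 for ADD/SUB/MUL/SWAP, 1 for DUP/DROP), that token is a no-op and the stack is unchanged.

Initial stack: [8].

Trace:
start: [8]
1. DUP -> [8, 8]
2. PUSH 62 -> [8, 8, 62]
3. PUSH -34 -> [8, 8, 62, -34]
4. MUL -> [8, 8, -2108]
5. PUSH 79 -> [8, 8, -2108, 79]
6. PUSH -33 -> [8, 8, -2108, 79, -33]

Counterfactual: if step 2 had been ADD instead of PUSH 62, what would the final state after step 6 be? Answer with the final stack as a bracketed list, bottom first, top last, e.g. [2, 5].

[-544, 79, -33]

(re-executing from step 2 with the substitution; state before step 2: [8, 8])
2. ADD -> [16]
3. PUSH -34 -> [16, -34]
4. MUL -> [-544]
5. PUSH 79 -> [-544, 79]
6. PUSH -33 -> [-544, 79, -33]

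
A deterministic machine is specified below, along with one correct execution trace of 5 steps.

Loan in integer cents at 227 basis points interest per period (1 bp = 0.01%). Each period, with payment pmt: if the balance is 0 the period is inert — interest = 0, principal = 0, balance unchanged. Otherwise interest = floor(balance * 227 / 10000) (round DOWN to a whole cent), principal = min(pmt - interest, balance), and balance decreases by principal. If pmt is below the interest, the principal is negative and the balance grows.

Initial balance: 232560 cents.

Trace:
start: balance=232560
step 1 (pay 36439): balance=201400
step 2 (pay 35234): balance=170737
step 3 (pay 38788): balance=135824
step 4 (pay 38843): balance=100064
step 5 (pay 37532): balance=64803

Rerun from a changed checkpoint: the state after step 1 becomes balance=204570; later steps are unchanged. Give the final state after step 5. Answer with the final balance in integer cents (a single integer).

68271

state after step 1 := balance=204570
step 2 (pay 35234): balance=173979
step 3 (pay 38788): balance=139140
step 4 (pay 38843): balance=103455
step 5 (pay 37532): balance=68271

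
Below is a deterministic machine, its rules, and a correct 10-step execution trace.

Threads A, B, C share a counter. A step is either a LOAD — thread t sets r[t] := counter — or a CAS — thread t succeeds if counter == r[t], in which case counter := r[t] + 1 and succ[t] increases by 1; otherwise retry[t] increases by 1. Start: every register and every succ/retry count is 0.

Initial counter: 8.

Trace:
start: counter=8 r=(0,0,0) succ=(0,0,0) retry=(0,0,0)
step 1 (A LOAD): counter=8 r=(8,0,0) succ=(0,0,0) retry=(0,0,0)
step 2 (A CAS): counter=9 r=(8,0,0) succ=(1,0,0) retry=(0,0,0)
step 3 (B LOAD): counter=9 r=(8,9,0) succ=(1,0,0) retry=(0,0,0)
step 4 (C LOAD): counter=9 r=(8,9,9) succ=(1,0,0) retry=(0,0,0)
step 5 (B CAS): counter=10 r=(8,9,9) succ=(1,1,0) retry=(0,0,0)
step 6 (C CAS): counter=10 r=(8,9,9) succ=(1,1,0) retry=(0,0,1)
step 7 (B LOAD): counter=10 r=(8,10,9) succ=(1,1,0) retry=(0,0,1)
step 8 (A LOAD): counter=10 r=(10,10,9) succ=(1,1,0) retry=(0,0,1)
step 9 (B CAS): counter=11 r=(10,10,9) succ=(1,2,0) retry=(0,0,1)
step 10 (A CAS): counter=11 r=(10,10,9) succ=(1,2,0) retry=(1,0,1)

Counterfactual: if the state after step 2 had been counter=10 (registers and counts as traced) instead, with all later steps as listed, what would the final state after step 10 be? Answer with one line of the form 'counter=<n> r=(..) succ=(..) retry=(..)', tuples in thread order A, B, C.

counter=12 r=(11,11,10) succ=(1,2,0) retry=(1,0,1)

state after step 2 := counter=10 r=(8,0,0) succ=(1,0,0) retry=(0,0,0)
step 3 (B LOAD): counter=10 r=(8,10,0) succ=(1,0,0) retry=(0,0,0)
step 4 (C LOAD): counter=10 r=(8,10,10) succ=(1,0,0) retry=(0,0,0)
step 5 (B CAS): counter=11 r=(8,10,10) succ=(1,1,0) retry=(0,0,0)
step 6 (C CAS): counter=11 r=(8,10,10) succ=(1,1,0) retry=(0,0,1)
step 7 (B LOAD): counter=11 r=(8,11,10) succ=(1,1,0) retry=(0,0,1)
step 8 (A LOAD): counter=11 r=(11,11,10) succ=(1,1,0) retry=(0,0,1)
step 9 (B CAS): counter=12 r=(11,11,10) succ=(1,2,0) retry=(0,0,1)
step 10 (A CAS): counter=12 r=(11,11,10) succ=(1,2,0) retry=(1,0,1)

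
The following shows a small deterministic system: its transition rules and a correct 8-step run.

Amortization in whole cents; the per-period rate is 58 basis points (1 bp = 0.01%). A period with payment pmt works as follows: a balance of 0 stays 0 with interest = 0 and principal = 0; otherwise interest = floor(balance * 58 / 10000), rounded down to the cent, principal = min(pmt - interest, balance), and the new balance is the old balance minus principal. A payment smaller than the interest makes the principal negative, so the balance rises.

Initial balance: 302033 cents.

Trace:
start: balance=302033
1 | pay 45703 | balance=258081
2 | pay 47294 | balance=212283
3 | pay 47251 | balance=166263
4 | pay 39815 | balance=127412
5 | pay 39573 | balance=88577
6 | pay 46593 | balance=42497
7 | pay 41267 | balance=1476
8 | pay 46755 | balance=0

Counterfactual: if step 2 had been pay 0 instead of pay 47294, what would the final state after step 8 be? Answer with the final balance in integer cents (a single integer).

3693

(re-executing from step 2 with the substitution; state before step 2: balance=258081)
2 | pay 0 | balance=259577
3 | pay 47251 | balance=213831
4 | pay 39815 | balance=175256
5 | pay 39573 | balance=136699
6 | pay 46593 | balance=90898
7 | pay 41267 | balance=50158
8 | pay 46755 | balance=3693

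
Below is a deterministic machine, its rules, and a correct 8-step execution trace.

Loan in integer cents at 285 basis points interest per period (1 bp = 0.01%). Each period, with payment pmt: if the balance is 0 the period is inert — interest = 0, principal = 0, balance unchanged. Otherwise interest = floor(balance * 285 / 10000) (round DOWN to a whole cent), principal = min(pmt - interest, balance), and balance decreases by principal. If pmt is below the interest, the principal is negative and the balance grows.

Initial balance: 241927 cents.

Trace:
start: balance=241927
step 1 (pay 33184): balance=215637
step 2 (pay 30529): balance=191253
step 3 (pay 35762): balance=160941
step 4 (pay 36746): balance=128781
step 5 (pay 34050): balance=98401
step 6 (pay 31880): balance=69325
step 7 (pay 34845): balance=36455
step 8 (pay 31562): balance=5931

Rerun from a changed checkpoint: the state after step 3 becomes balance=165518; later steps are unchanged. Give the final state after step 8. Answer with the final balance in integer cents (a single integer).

state after step 3 := balance=165518
step 4 (pay 36746): balance=133489
step 5 (pay 34050): balance=103243
step 6 (pay 31880): balance=74305
step 7 (pay 34845): balance=41577
step 8 (pay 31562): balance=11199

11199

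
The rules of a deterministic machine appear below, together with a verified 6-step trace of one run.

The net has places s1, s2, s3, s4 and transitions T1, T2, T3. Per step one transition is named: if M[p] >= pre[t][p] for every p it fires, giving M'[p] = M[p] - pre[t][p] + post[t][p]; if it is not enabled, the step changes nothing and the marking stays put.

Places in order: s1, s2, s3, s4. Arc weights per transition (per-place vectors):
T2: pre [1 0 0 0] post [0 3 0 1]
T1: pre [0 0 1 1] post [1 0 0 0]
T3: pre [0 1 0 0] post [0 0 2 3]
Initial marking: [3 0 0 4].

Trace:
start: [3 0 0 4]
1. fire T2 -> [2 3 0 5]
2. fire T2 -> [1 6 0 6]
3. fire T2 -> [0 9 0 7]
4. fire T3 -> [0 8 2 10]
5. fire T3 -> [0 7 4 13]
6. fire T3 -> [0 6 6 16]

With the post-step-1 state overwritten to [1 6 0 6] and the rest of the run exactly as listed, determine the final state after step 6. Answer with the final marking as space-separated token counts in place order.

state after step 1 := [1 6 0 6]
2. fire T2 -> [0 9 0 7]
3. fire T2 -> [0 9 0 7]
4. fire T3 -> [0 8 2 10]
5. fire T3 -> [0 7 4 13]
6. fire T3 -> [0 6 6 16]

0 6 6 16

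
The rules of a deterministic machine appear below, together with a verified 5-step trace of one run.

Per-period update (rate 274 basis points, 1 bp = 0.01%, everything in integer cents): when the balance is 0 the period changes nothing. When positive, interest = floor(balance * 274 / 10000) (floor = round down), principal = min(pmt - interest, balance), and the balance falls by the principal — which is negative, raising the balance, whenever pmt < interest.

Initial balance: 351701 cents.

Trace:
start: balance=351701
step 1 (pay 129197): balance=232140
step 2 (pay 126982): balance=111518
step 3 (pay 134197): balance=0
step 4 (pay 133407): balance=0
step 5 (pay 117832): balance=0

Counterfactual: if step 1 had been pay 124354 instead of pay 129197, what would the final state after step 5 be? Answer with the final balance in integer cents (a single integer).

0

(re-executing from step 1 with the substitution; state before step 1: balance=351701)
step 1 (pay 124354): balance=236983
step 2 (pay 126982): balance=116494
step 3 (pay 134197): balance=0
step 4 (pay 133407): balance=0
step 5 (pay 117832): balance=0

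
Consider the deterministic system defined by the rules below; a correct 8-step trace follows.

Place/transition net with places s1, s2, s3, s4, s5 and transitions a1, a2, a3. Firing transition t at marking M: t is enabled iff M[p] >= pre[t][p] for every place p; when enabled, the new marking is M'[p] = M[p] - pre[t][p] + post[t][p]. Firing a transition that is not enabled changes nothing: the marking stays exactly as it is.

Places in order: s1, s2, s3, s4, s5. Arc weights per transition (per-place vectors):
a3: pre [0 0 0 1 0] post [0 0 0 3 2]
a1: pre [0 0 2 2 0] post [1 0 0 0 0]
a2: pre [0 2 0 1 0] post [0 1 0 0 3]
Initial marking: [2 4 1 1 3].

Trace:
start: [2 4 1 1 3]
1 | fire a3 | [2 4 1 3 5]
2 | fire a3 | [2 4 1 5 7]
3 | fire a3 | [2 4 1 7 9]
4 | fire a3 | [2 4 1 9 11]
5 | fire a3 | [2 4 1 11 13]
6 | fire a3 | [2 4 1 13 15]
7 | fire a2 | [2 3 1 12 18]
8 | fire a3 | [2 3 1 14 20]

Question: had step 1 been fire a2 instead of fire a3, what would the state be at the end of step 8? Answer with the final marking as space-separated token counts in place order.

(re-executing from step 1 with the substitution; state before step 1: [2 4 1 1 3])
1 | fire a2 | [2 3 1 0 6]
2 | fire a3 | [2 3 1 0 6]
3 | fire a3 | [2 3 1 0 6]
4 | fire a3 | [2 3 1 0 6]
5 | fire a3 | [2 3 1 0 6]
6 | fire a3 | [2 3 1 0 6]
7 | fire a2 | [2 3 1 0 6]
8 | fire a3 | [2 3 1 0 6]

2 3 1 0 6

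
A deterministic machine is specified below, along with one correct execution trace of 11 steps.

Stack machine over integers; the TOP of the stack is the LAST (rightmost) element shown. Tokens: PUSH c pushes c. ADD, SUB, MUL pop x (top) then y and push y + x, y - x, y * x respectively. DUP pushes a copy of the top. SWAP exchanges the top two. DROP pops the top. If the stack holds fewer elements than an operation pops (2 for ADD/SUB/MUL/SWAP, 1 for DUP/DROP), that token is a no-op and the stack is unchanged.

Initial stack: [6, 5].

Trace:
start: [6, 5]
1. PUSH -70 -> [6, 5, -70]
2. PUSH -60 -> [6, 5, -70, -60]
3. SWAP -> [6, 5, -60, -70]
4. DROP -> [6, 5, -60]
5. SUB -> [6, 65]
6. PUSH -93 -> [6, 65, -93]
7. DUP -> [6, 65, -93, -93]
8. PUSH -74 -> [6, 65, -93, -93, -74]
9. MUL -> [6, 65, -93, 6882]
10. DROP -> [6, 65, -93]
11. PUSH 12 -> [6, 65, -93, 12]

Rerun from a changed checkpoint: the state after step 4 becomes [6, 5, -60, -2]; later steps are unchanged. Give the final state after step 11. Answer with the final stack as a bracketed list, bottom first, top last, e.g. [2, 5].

state after step 4 := [6, 5, -60, -2]
5. SUB -> [6, 5, -58]
6. PUSH -93 -> [6, 5, -58, -93]
7. DUP -> [6, 5, -58, -93, -93]
8. PUSH -74 -> [6, 5, -58, -93, -93, -74]
9. MUL -> [6, 5, -58, -93, 6882]
10. DROP -> [6, 5, -58, -93]
11. PUSH 12 -> [6, 5, -58, -93, 12]

[6, 5, -58, -93, 12]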